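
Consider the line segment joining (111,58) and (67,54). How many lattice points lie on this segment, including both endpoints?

5

The number of lattice points on a segment between lattice points is gcd(|Δx|,|Δy|) + 1 = gcd(44,4) + 1 = 4 + 1 = 5.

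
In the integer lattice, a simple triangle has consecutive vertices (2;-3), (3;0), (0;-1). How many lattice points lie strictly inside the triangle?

3

By the shoelace formula, twice the signed area is |[2·0 − 3·(-3)] + [3·(-1) − 0·0] + [0·(-3) − 2·(-1)]| = 8, so the area is 4.
Along each edge there are gcd(|Δx|,|Δy|)+1 lattice points, so counting each shared vertex once the boundary has gcd(1,3) + gcd(3,1) + gcd(2,2) = 1+1+2 = 4.
Pick's theorem gives I = A − B/2 + 1 = 4 − 4/2 + 1 = 3.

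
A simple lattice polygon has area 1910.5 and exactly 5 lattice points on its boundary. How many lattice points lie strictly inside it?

1909

From Pick's theorem, I = A − B/2 + 1 = 1910.5 − 5/2 + 1 = 1909.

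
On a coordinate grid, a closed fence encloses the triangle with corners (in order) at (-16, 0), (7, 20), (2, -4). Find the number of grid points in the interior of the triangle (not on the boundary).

225

By the shoelace formula, twice the signed area is |((-16)·20 − 7·0) + (7·(-4) − 2·20) + (2·0 − (-16)·(-4))| = 452, so the area is 226.
Along each edge there are gcd(|Δx|,|Δy|)+1 lattice points, so counting each shared vertex once the boundary has gcd(23,20) + gcd(5,24) + gcd(18,4) = 1+1+2 = 4.
Pick's theorem gives I = A − B/2 + 1 = 226 − 4/2 + 1 = 225.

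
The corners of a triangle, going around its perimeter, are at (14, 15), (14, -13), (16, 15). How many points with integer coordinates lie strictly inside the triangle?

13

The shoelace formula gives twice the area as |(14·(-13) − 14·15) + (14·15 − 16·(-13)) + (16·15 − 14·15)| = 56, so the area is 28.
The number of boundary lattice points is Σ gcd(|Δx|,|Δy|) = gcd(0,28) + gcd(2,28) + gcd(2,0) = 28+2+2 = 32.
By Pick's theorem A = I + B/2 − 1, so I = 28 − 32/2 + 1 = 13.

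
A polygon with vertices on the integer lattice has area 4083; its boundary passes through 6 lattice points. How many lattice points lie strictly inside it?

4081

Pick's theorem A = I + B/2 − 1 rearranges to I = A − B/2 + 1 = 4083 − 6/2 + 1 = 4081.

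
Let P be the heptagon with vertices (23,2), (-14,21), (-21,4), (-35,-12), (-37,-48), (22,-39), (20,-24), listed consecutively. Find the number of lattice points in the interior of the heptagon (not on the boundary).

2930

By the shoelace formula, twice the signed area is |[23·21 − (-14)·2] + [(-14)·4 − (-21)·21] + [(-21)·(-12) − (-35)·4] + [(-35)·(-48) − (-37)·(-12)] + [(-37)·(-39) − 22·(-48)] + [22·(-24) − 20·(-39)] + [20·2 − 23·(-24)]| = 5867, so the area is 5867/2.
Summing gcd(|Δx|,|Δy|) over the edges gives the boundary count: gcd(37,19) + gcd(7,17) + gcd(14,16) + gcd(2,36) + gcd(59,9) + gcd(2,15) + gcd(3,26) = 1+1+2+2+1+1+1 = 9.
Pick's theorem gives I = A − B/2 + 1 = 5867/2 − 9/2 + 1 = 2930.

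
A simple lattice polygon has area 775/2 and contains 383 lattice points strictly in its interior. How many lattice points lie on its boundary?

Pick's theorem gives A = I + B/2 − 1, so B = 2(A − I + 1) = 2(775/2 − 383 + 1) = 11.

11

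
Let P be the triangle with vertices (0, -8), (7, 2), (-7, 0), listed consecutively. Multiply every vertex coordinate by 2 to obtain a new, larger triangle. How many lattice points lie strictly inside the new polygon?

249

The shoelace formula gives twice the area as |(0·2 − 7·(-8)) + (7·0 − (-7)·2) + ((-7)·(-8) − 0·0)| = 126, so the area is 63.
The number of boundary lattice points is Σ gcd(|Δx|,|Δy|) = gcd(7,10) + gcd(14,2) + gcd(7,8) = 1+2+1 = 4.
Scaling by 2 multiplies the area by 2² = 4 (so the new area is 252) and multiplies the boundary lattice-point count by 2, giving 8.
By Pick's theorem, the interior count of the dilated polygon is 252 − 8/2 + 1 = 249.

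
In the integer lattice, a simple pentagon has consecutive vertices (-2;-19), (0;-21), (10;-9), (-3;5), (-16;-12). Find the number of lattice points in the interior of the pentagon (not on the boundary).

330

Using the shoelace formula, 2A = |((-2)·(-21) − 0·(-19)) + (0·(-9) − 10·(-21)) + (10·5 − (-3)·(-9)) + ((-3)·(-12) − (-16)·5) + ((-16)·(-19) − (-2)·(-12))| = 671, so the area is 335.5.
Along each edge there are gcd(|Δx|,|Δy|)+1 lattice points, so counting each shared vertex once the boundary has gcd(2,2) + gcd(10,12) + gcd(13,14) + gcd(13,17) + gcd(14,7) = 2+2+1+1+7 = 13.
Pick's theorem gives I = A − B/2 + 1 = 335.5 − 13/2 + 1 = 330.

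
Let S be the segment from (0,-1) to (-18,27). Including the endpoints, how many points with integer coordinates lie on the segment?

3

The number of lattice points on a segment between lattice points is gcd(|Δx|,|Δy|) + 1 = gcd(18,28) + 1 = 2 + 1 = 3.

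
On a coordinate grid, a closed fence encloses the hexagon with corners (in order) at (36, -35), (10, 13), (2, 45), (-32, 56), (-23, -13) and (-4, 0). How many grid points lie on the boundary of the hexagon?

Along each edge there are gcd(|Δx|,|Δy|)+1 lattice points, so counting each shared vertex once the boundary has gcd(26,48) + gcd(8,32) + gcd(34,11) + gcd(9,69) + gcd(19,13) + gcd(40,35) = 2+8+1+3+1+5 = 20.

20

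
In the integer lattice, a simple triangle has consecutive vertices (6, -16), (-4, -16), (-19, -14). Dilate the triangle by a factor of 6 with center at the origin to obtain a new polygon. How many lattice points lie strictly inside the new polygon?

Using the shoelace formula, 2A = |(6·(-16) − (-4)·(-16)) + ((-4)·(-14) − (-19)·(-16)) + ((-19)·(-16) − 6·(-14))| = 20, so the area is 10.
Summing gcd(|Δx|,|Δy|) over the edges gives the boundary count: gcd(10,0) + gcd(15,2) + gcd(25,2) = 10+1+1 = 12.
Scaling by 6 multiplies the area by 6² = 36 (so the new area is 360) and multiplies the boundary lattice-point count by 6, giving 72.
By Pick's theorem, the interior count of the dilated polygon is 360 − 72/2 + 1 = 325.

325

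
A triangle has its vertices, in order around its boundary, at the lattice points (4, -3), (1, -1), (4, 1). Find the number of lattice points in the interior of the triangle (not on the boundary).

The shoelace formula gives twice the area as |[4·(-1) − 1·(-3)] + [1·1 − 4·(-1)] + [4·(-3) − 4·1]| = 12, so the area is 6.
Summing gcd(|Δx|,|Δy|) over the edges gives the boundary count: gcd(3,2) + gcd(3,2) + gcd(0,4) = 1+1+4 = 6.
Pick's theorem gives I = A − B/2 + 1 = 6 − 6/2 + 1 = 4.

4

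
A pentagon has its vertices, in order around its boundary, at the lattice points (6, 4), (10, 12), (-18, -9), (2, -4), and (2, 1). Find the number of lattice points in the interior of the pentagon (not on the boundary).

120

The shoelace formula gives twice the area as |(6·12 − 10·4) + (10·(-9) − (-18)·12) + ((-18)·(-4) − 2·(-9)) + (2·1 − 2·(-4)) + (2·4 − 6·1)| = 260, so the area is 130.
Along each edge there are gcd(|Δx|,|Δy|)+1 lattice points, so counting each shared vertex once the boundary has gcd(4,8) + gcd(28,21) + gcd(20,5) + gcd(0,5) + gcd(4,3) = 4+7+5+5+1 = 22.
By Pick's theorem A = I + B/2 − 1, so I = 130 − 22/2 + 1 = 120.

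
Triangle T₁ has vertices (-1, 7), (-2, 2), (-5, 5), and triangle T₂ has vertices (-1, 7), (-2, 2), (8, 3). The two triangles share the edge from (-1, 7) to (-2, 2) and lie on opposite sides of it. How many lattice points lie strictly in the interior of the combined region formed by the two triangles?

31

The union is the simple quadrilateral with vertices (-1, 7), (-5, 5), (-2, 2), (8, 3) in order.
Using the shoelace formula, 2A = |[(-1)·5 − (-5)·7] + [(-5)·2 − (-2)·5] + [(-2)·3 − 8·2] + [8·7 − (-1)·3]| = 67, so the area is 33.5.
The number of boundary lattice points is Σ gcd(|Δx|,|Δy|) = gcd(4,2) + gcd(3,3) + gcd(10,1) + gcd(9,4) = 2+3+1+1 = 7.
By Pick's theorem I = A − B/2 + 1 = 33.5 − 7/2 + 1 = 31.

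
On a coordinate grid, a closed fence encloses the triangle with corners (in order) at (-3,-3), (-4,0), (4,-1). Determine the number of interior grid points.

11

Using the shoelace formula, 2A = |[(-3)·0 − (-4)·(-3)] + [(-4)·(-1) − 4·0] + [4·(-3) − (-3)·(-1)]| = 23, so the area is 23/2.
Along each edge there are gcd(|Δx|,|Δy|)+1 lattice points, so counting each shared vertex once the boundary has gcd(1,3) + gcd(8,1) + gcd(7,2) = 1+1+1 = 3.
Pick's theorem gives I = A − B/2 + 1 = 23/2 − 3/2 + 1 = 11.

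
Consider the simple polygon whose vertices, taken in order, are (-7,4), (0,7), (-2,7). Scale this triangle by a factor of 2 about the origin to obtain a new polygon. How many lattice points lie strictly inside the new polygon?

9

Using the shoelace formula, 2A = |((-7)·7 − 0·4) + (0·7 − (-2)·7) + ((-2)·4 − (-7)·7)| = 6, so the area is 3.
Along each edge there are gcd(|Δx|,|Δy|)+1 lattice points, so counting each shared vertex once the boundary has gcd(7,3) + gcd(2,0) + gcd(5,3) = 1+2+1 = 4.
Scaling by 2 multiplies the area by 2² = 4 (so the new area is 12) and multiplies the boundary lattice-point count by 2, giving 8.
By Pick's theorem, the interior count of the dilated polygon is 12 − 8/2 + 1 = 9.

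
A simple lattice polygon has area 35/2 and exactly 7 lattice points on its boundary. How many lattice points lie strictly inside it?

15

Pick's theorem A = I + B/2 − 1 rearranges to I = A − B/2 + 1 = 35/2 − 7/2 + 1 = 15.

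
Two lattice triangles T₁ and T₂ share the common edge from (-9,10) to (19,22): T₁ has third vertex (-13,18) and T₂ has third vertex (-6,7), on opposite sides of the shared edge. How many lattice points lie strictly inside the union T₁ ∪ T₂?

The union is the simple quadrilateral with vertices (-9,10), (-13,18), (19,22), (-6,7) in order.
By the shoelace formula, twice the signed area is |((-9)·18 − (-13)·10) + ((-13)·22 − 19·18) + (19·7 − (-6)·22) + ((-6)·10 − (-9)·7)| = 392, so the area is 196.
Along each edge there are gcd(|Δx|,|Δy|)+1 lattice points, so counting each shared vertex once the boundary has gcd(4,8) + gcd(32,4) + gcd(25,15) + gcd(3,3) = 4+4+5+3 = 16.
By Pick's theorem I = A − B/2 + 1 = 196 − 16/2 + 1 = 189.

189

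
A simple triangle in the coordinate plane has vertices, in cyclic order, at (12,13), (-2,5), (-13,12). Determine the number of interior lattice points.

By the shoelace formula, twice the signed area is |(12·5 − (-2)·13) + ((-2)·12 − (-13)·5) + ((-13)·13 − 12·12)| = 186, so the area is 93.
Along each edge there are gcd(|Δx|,|Δy|)+1 lattice points, so counting each shared vertex once the boundary has gcd(14,8) + gcd(11,7) + gcd(25,1) = 2+1+1 = 4.
Pick's theorem gives I = A − B/2 + 1 = 93 − 4/2 + 1 = 92.

92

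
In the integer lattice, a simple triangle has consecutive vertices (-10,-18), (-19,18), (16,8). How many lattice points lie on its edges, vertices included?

The number of boundary lattice points is Σ gcd(|Δx|,|Δy|) = gcd(9,36) + gcd(35,10) + gcd(26,26) = 9+5+26 = 40.

40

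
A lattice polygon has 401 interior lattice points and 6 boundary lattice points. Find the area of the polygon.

By Pick's theorem, A = I + B/2 − 1 = 401 + 6/2 − 1 = 403.

403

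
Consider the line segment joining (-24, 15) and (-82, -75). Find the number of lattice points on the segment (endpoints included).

3

The number of lattice points on a segment between lattice points is gcd(|Δx|,|Δy|) + 1 = gcd(58,90) + 1 = 2 + 1 = 3.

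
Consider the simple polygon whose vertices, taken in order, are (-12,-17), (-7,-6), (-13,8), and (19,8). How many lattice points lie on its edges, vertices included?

36

Summing gcd(|Δx|,|Δy|) over the edges gives the boundary count: gcd(5,11) + gcd(6,14) + gcd(32,0) + gcd(31,25) = 1+2+32+1 = 36.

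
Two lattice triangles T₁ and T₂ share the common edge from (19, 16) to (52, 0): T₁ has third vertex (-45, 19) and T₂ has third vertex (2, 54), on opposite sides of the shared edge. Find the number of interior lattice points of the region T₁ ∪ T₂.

952

The union is the simple quadrilateral with vertices (19, 16), (-45, 19), (52, 0), (2, 54) in order.
Using the shoelace formula, 2A = |(19·19 − (-45)·16) + ((-45)·0 − 52·19) + (52·54 − 2·0) + (2·16 − 19·54)| = 1907, so the area is 1907/2.
Summing gcd(|Δx|,|Δy|) over the edges gives the boundary count: gcd(64,3) + gcd(97,19) + gcd(50,54) + gcd(17,38) = 1+1+2+1 = 5.
By Pick's theorem I = A − B/2 + 1 = 1907/2 − 5/2 + 1 = 952.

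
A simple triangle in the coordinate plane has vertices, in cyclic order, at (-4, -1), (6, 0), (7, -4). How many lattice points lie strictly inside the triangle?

20

The shoelace formula gives twice the area as |((-4)·0 − 6·(-1)) + (6·(-4) − 7·0) + (7·(-1) − (-4)·(-4))| = 41, so the area is 41/2.
Along each edge there are gcd(|Δx|,|Δy|)+1 lattice points, so counting each shared vertex once the boundary has gcd(10,1) + gcd(1,4) + gcd(11,3) = 1+1+1 = 3.
Pick's theorem gives I = A − B/2 + 1 = 41/2 − 3/2 + 1 = 20.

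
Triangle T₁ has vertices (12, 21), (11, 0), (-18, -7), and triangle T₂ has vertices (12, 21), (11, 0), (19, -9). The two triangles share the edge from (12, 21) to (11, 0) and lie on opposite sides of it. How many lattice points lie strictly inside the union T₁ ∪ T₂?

The union is the simple quadrilateral with vertices (12, 21), (-18, -7), (11, 0), (19, -9) in order.
By the shoelace formula, twice the signed area is |[12·(-7) − (-18)·21] + [(-18)·0 − 11·(-7)] + [11·(-9) − 19·0] + [19·21 − 12·(-9)]| = 779, so the area is 779/2.
Summing gcd(|Δx|,|Δy|) over the edges gives the boundary count: gcd(30,28) + gcd(29,7) + gcd(8,9) + gcd(7,30) = 2+1+1+1 = 5.
By Pick's theorem I = A − B/2 + 1 = 779/2 − 5/2 + 1 = 388.

388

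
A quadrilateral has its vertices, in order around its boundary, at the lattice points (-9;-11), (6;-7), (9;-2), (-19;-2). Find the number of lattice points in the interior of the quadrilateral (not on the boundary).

The shoelace formula gives twice the area as |((-9)·(-7) − 6·(-11)) + (6·(-2) − 9·(-7)) + (9·(-2) − (-19)·(-2)) + ((-19)·(-11) − (-9)·(-2))| = 315, so the area is 315/2.
Along each edge there are gcd(|Δx|,|Δy|)+1 lattice points, so counting each shared vertex once the boundary has gcd(15,4) + gcd(3,5) + gcd(28,0) + gcd(10,9) = 1+1+28+1 = 31.
By Pick's theorem A = I + B/2 − 1, so I = 315/2 − 31/2 + 1 = 143.

143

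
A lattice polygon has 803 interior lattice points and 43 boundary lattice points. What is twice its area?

1647

By Pick's theorem, A = I + B/2 − 1 = 803 + 43/2 − 1 = 1647/2.
Hence 2A = 1647.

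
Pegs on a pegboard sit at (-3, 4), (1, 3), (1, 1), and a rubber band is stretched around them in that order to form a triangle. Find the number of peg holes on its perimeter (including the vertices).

4

The number of boundary lattice points is Σ gcd(|Δx|,|Δy|) = gcd(4,1) + gcd(0,2) + gcd(4,3) = 1+2+1 = 4.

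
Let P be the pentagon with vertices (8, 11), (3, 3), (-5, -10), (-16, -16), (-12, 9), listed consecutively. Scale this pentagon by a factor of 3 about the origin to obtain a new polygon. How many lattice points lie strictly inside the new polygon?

Using the shoelace formula, 2A = |[8·3 − 3·11] + [3·(-10) − (-5)·3] + [(-5)·(-16) − (-16)·(-10)] + [(-16)·9 − (-12)·(-16)] + [(-12)·11 − 8·9]| = 644, so the area is 322.
The number of boundary lattice points is Σ gcd(|Δx|,|Δy|) = gcd(5,8) + gcd(8,13) + gcd(11,6) + gcd(4,25) + gcd(20,2) = 1+1+1+1+2 = 6.
Scaling by 3 multiplies the area by 3² = 9 (so the new area is 2898) and multiplies the boundary lattice-point count by 3, giving 18.
By Pick's theorem, the interior count of the dilated polygon is 2898 − 18/2 + 1 = 2890.

2890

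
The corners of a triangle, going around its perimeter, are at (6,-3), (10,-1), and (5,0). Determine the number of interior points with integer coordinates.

6

By the shoelace formula, twice the signed area is |(6·(-1) − 10·(-3)) + (10·0 − 5·(-1)) + (5·(-3) − 6·0)| = 14, so the area is 7.
Summing gcd(|Δx|,|Δy|) over the edges gives the boundary count: gcd(4,2) + gcd(5,1) + gcd(1,3) = 2+1+1 = 4.
Pick's theorem gives I = A − B/2 + 1 = 7 − 4/2 + 1 = 6.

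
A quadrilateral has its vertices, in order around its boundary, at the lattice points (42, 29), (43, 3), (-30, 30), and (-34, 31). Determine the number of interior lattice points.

968

By the shoelace formula, twice the signed area is |(42·3 − 43·29) + (43·30 − (-30)·3) + ((-30)·31 − (-34)·30) + ((-34)·29 − 42·31)| = 1939, so the area is 1939/2.
The number of boundary lattice points is Σ gcd(|Δx|,|Δy|) = gcd(1,26) + gcd(73,27) + gcd(4,1) + gcd(76,2) = 1+1+1+2 = 5.
By Pick's theorem A = I + B/2 − 1, so I = 1939/2 − 5/2 + 1 = 968.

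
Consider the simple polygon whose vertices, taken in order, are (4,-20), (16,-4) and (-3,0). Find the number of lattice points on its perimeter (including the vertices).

6

Summing gcd(|Δx|,|Δy|) over the edges gives the boundary count: gcd(12,16) + gcd(19,4) + gcd(7,20) = 4+1+1 = 6.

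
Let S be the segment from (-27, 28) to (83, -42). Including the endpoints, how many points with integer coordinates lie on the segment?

11

The number of lattice points on a segment between lattice points is gcd(|Δx|,|Δy|) + 1 = gcd(110,70) + 1 = 10 + 1 = 11.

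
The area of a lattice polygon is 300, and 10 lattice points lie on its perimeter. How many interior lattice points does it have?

From Pick's theorem, I = A − B/2 + 1 = 300 − 10/2 + 1 = 296.

296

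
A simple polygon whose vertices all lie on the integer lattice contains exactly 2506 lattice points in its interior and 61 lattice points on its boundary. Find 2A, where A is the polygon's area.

5071

By Pick's theorem, A = I + B/2 − 1 = 2506 + 61/2 − 1 = 5071/2.
Hence 2A = 5071.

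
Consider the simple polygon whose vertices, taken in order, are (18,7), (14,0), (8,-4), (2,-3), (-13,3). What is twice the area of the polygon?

The shoelace formula gives twice the area as |(18·0 − 14·7) + (14·(-4) − 8·0) + (8·(-3) − 2·(-4)) + (2·3 − (-13)·(-3)) + ((-13)·7 − 18·3)| = 348, so the area is 174.

348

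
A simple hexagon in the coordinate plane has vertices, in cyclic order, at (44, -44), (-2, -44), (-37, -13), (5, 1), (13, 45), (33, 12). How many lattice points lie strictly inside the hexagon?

The shoelace formula gives twice the area as |[44·(-44) − (-2)·(-44)] + [(-2)·(-13) − (-37)·(-44)] + [(-37)·1 − 5·(-13)] + [5·45 − 13·1] + [13·12 − 33·45] + [33·(-44) − 44·12]| = 6695, so the area is 6695/2.
Along each edge there are gcd(|Δx|,|Δy|)+1 lattice points, so counting each shared vertex once the boundary has gcd(46,0) + gcd(35,31) + gcd(42,14) + gcd(8,44) + gcd(20,33) + gcd(11,56) = 46+1+14+4+1+1 = 67.
Pick's theorem gives I = A − B/2 + 1 = 6695/2 − 67/2 + 1 = 3315.

3315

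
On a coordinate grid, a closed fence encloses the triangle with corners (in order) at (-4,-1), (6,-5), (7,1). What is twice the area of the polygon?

64

By the shoelace formula, twice the signed area is |[(-4)·(-5) − 6·(-1)] + [6·1 − 7·(-5)] + [7·(-1) − (-4)·1]| = 64, so the area is 32.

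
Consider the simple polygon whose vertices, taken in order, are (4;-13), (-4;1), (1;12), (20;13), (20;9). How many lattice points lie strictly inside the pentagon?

346

The shoelace formula gives twice the area as |(4·1 − (-4)·(-13)) + ((-4)·12 − 1·1) + (1·13 − 20·12) + (20·9 − 20·13) + (20·(-13) − 4·9)| = 700, so the area is 350.
The number of boundary lattice points is Σ gcd(|Δx|,|Δy|) = gcd(8,14) + gcd(5,11) + gcd(19,1) + gcd(0,4) + gcd(16,22) = 2+1+1+4+2 = 10.
Pick's theorem gives I = A − B/2 + 1 = 350 − 10/2 + 1 = 346.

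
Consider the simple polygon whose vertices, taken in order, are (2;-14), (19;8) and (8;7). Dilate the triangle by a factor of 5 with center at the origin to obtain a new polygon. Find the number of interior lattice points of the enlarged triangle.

2801

Using the shoelace formula, 2A = |(2·8 − 19·(-14)) + (19·7 − 8·8) + (8·(-14) − 2·7)| = 225, so the area is 112.5.
Along each edge there are gcd(|Δx|,|Δy|)+1 lattice points, so counting each shared vertex once the boundary has gcd(17,22) + gcd(11,1) + gcd(6,21) = 1+1+3 = 5.
Scaling by 5 multiplies the area by 5² = 25 (so the new area is 2812.5) and multiplies the boundary lattice-point count by 5, giving 25.
By Pick's theorem, the interior count of the dilated polygon is 2812.5 − 25/2 + 1 = 2801.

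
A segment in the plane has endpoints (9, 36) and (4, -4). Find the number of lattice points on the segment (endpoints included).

The number of lattice points on a segment between lattice points is gcd(|Δx|,|Δy|) + 1 = gcd(5,40) + 1 = 5 + 1 = 6.

6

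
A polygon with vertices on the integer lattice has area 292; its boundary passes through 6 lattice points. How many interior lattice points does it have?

Pick's theorem A = I + B/2 − 1 rearranges to I = A − B/2 + 1 = 292 − 6/2 + 1 = 290.

290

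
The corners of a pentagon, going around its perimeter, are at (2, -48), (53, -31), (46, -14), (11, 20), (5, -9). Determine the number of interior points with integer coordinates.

The shoelace formula gives twice the area as |(2·(-31) − 53·(-48)) + (53·(-14) − 46·(-31)) + (46·20 − 11·(-14)) + (11·(-9) − 5·20) + (5·(-48) − 2·(-9))| = 3819, so the area is 1909.5.
The number of boundary lattice points is Σ gcd(|Δx|,|Δy|) = gcd(51,17) + gcd(7,17) + gcd(35,34) + gcd(6,29) + gcd(3,39) = 17+1+1+1+3 = 23.
Pick's theorem gives I = A − B/2 + 1 = 1909.5 − 23/2 + 1 = 1899.

1899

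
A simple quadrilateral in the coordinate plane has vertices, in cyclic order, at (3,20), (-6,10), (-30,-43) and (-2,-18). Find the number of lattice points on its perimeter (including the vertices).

4

Summing gcd(|Δx|,|Δy|) over the edges gives the boundary count: gcd(9,10) + gcd(24,53) + gcd(28,25) + gcd(5,38) = 1+1+1+1 = 4.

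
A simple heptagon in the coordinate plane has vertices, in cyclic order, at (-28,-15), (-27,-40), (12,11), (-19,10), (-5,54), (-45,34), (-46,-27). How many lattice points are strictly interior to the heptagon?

2596

By the shoelace formula, twice the signed area is |((-28)·(-40) − (-27)·(-15)) + ((-27)·11 − 12·(-40)) + (12·10 − (-19)·11) + ((-19)·54 − (-5)·10) + ((-5)·34 − (-45)·54) + ((-45)·(-27) − (-46)·34) + ((-46)·(-15) − (-28)·(-27))| = 5224, so the area is 2612.
Along each edge there are gcd(|Δx|,|Δy|)+1 lattice points, so counting each shared vertex once the boundary has gcd(1,25) + gcd(39,51) + gcd(31,1) + gcd(14,44) + gcd(40,20) + gcd(1,61) + gcd(18,12) = 1+3+1+2+20+1+6 = 34.
Pick's theorem gives I = A − B/2 + 1 = 2612 − 34/2 + 1 = 2596.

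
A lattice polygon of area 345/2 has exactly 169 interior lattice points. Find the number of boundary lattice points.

9

Pick's theorem gives A = I + B/2 − 1, so B = 2(A − I + 1) = 2(345/2 − 169 + 1) = 9.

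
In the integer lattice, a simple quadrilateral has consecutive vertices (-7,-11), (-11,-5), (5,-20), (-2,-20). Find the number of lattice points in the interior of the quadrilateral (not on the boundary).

By the shoelace formula, twice the signed area is |[(-7)·(-5) − (-11)·(-11)] + [(-11)·(-20) − 5·(-5)] + [5·(-20) − (-2)·(-20)] + [(-2)·(-11) − (-7)·(-20)]| = 99, so the area is 99/2.
Summing gcd(|Δx|,|Δy|) over the edges gives the boundary count: gcd(4,6) + gcd(16,15) + gcd(7,0) + gcd(5,9) = 2+1+7+1 = 11.
By Pick's theorem A = I + B/2 − 1, so I = 99/2 − 11/2 + 1 = 45.

45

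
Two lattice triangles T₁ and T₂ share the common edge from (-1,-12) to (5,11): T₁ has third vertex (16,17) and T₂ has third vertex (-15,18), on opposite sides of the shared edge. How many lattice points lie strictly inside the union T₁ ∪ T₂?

The union is the simple quadrilateral with vertices (-1,-12), (16,17), (5,11), (-15,18) in order.
The shoelace formula gives twice the area as |((-1)·17 − 16·(-12)) + (16·11 − 5·17) + (5·18 − (-15)·11) + ((-15)·(-12) − (-1)·18)| = 719, so the area is 719/2.
Summing gcd(|Δx|,|Δy|) over the edges gives the boundary count: gcd(17,29) + gcd(11,6) + gcd(20,7) + gcd(14,30) = 1+1+1+2 = 5.
By Pick's theorem I = A − B/2 + 1 = 719/2 − 5/2 + 1 = 358.

358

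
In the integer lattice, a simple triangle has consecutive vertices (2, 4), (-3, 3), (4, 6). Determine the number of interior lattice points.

Using the shoelace formula, 2A = |[2·3 − (-3)·4] + [(-3)·6 − 4·3] + [4·4 − 2·6]| = 8, so the area is 4.
The number of boundary lattice points is Σ gcd(|Δx|,|Δy|) = gcd(5,1) + gcd(7,3) + gcd(2,2) = 1+1+2 = 4.
Pick's theorem gives I = A − B/2 + 1 = 4 − 4/2 + 1 = 3.

3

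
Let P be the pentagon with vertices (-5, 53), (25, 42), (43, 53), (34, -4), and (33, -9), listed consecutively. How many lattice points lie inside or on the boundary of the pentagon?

By the shoelace formula, twice the signed area is |((-5)·42 − 25·53) + (25·53 − 43·42) + (43·(-4) − 34·53) + (34·(-9) − 33·(-4)) + (33·53 − (-5)·(-9))| = 2460, so the area is 1230.
The number of boundary lattice points is Σ gcd(|Δx|,|Δy|) = gcd(30,11) + gcd(18,11) + gcd(9,57) + gcd(1,5) + gcd(38,62) = 1+1+3+1+2 = 8.
Pick's theorem gives I = A − B/2 + 1 = 1230 − 8/2 + 1 = 1227, so the closed region contains I + B = 1227 + 8 = 1235 lattice points.

1235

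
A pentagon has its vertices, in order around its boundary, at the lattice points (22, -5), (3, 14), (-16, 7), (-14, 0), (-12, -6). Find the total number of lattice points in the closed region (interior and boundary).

484

The shoelace formula gives twice the area as |[22·14 − 3·(-5)] + [3·7 − (-16)·14] + [(-16)·0 − (-14)·7] + [(-14)·(-6) − (-12)·0] + [(-12)·(-5) − 22·(-6)]| = 942, so the area is 471.
Summing gcd(|Δx|,|Δy|) over the edges gives the boundary count: gcd(19,19) + gcd(19,7) + gcd(2,7) + gcd(2,6) + gcd(34,1) = 19+1+1+2+1 = 24.
Pick's theorem gives I = A − B/2 + 1 = 471 − 24/2 + 1 = 460, so the closed region contains I + B = 460 + 24 = 484 lattice points.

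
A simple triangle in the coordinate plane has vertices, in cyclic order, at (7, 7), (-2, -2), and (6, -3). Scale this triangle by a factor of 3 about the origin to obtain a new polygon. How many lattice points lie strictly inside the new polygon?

349

By the shoelace formula, twice the signed area is |[7·(-2) − (-2)·7] + [(-2)·(-3) − 6·(-2)] + [6·7 − 7·(-3)]| = 81, so the area is 40.5.
Along each edge there are gcd(|Δx|,|Δy|)+1 lattice points, so counting each shared vertex once the boundary has gcd(9,9) + gcd(8,1) + gcd(1,10) = 9+1+1 = 11.
Scaling by 3 multiplies the area by 3² = 9 (so the new area is 364.5) and multiplies the boundary lattice-point count by 3, giving 33.
By Pick's theorem, the interior count of the dilated polygon is 364.5 − 33/2 + 1 = 349.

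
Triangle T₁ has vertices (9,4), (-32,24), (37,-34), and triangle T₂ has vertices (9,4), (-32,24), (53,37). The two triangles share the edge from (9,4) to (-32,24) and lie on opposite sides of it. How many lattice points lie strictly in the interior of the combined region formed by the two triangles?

The union is the simple quadrilateral with vertices (9,4), (37,-34), (-32,24), (53,37) in order.
The shoelace formula gives twice the area as |[9·(-34) − 37·4] + [37·24 − (-32)·(-34)] + [(-32)·37 − 53·24] + [53·4 − 9·37]| = 3231, so the area is 1615.5.
Summing gcd(|Δx|,|Δy|) over the edges gives the boundary count: gcd(28,38) + gcd(69,58) + gcd(85,13) + gcd(44,33) = 2+1+1+11 = 15.
By Pick's theorem I = A − B/2 + 1 = 1615.5 − 15/2 + 1 = 1609.

1609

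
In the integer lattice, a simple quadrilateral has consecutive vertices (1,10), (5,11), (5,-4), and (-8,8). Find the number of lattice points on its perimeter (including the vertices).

18

The number of boundary lattice points is Σ gcd(|Δx|,|Δy|) = gcd(4,1) + gcd(0,15) + gcd(13,12) + gcd(9,2) = 1+15+1+1 = 18.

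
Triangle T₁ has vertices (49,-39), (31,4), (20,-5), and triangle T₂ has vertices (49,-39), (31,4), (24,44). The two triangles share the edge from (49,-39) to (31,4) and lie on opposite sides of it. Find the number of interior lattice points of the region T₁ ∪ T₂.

The union is the simple quadrilateral with vertices (49,-39), (20,-5), (31,4), (24,44) in order.
By the shoelace formula, twice the signed area is |[49·(-5) − 20·(-39)] + [20·4 − 31·(-5)] + [31·44 − 24·4] + [24·(-39) − 49·44]| = 1054, so the area is 527.
Along each edge there are gcd(|Δx|,|Δy|)+1 lattice points, so counting each shared vertex once the boundary has gcd(29,34) + gcd(11,9) + gcd(7,40) + gcd(25,83) = 1+1+1+1 = 4.
By Pick's theorem I = A − B/2 + 1 = 527 − 4/2 + 1 = 526.

526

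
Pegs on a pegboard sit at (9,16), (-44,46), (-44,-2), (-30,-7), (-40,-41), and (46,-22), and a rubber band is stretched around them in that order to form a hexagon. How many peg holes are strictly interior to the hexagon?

By the shoelace formula, twice the signed area is |(9·46 − (-44)·16) + ((-44)·(-2) − (-44)·46) + ((-44)·(-7) − (-30)·(-2)) + ((-30)·(-41) − (-40)·(-7)) + ((-40)·(-22) − 46·(-41)) + (46·16 − 9·(-22))| = 8128, so the area is 4064.
Along each edge there are gcd(|Δx|,|Δy|)+1 lattice points, so counting each shared vertex once the boundary has gcd(53,30) + gcd(0,48) + gcd(14,5) + gcd(10,34) + gcd(86,19) + gcd(37,38) = 1+48+1+2+1+1 = 54.
By Pick's theorem A = I + B/2 − 1, so I = 4064 − 54/2 + 1 = 4038.

4038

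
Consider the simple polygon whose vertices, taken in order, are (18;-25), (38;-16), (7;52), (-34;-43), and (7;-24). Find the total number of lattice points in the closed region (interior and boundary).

2799

By the shoelace formula, twice the signed area is |(18·(-16) − 38·(-25)) + (38·52 − 7·(-16)) + (7·(-43) − (-34)·52) + ((-34)·(-24) − 7·(-43)) + (7·(-25) − 18·(-24))| = 5591, so the area is 5591/2.
Summing gcd(|Δx|,|Δy|) over the edges gives the boundary count: gcd(20,9) + gcd(31,68) + gcd(41,95) + gcd(41,19) + gcd(11,1) = 1+1+1+1+1 = 5.
Pick's theorem gives I = A − B/2 + 1 = 5591/2 − 5/2 + 1 = 2794, so the closed region contains I + B = 2794 + 5 = 2799 lattice points.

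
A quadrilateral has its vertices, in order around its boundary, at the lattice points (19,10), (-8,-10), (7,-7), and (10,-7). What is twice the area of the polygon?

270

Using the shoelace formula, 2A = |[19·(-10) − (-8)·10] + [(-8)·(-7) − 7·(-10)] + [7·(-7) − 10·(-7)] + [10·10 − 19·(-7)]| = 270, so the area is 135.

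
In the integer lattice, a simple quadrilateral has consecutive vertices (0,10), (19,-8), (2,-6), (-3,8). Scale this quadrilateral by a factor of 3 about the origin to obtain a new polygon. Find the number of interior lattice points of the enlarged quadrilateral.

Using the shoelace formula, 2A = |[0·(-8) − 19·10] + [19·(-6) − 2·(-8)] + [2·8 − (-3)·(-6)] + [(-3)·10 − 0·8]| = 320, so the area is 160.
Summing gcd(|Δx|,|Δy|) over the edges gives the boundary count: gcd(19,18) + gcd(17,2) + gcd(5,14) + gcd(3,2) = 1+1+1+1 = 4.
Scaling by 3 multiplies the area by 3² = 9 (so the new area is 1440) and multiplies the boundary lattice-point count by 3, giving 12.
By Pick's theorem, the interior count of the dilated polygon is 1440 − 12/2 + 1 = 1435.

1435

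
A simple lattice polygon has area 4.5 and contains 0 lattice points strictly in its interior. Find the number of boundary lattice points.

11

Pick's theorem gives A = I + B/2 − 1, so B = 2(A − I + 1) = 2(4.5 − 0 + 1) = 11.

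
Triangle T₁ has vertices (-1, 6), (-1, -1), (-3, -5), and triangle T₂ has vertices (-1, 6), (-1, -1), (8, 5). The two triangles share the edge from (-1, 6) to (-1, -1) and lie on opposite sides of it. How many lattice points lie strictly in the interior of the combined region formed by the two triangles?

The union is the simple quadrilateral with vertices (-1, 6), (-3, -5), (-1, -1), (8, 5) in order.
The shoelace formula gives twice the area as |((-1)·(-5) − (-3)·6) + ((-3)·(-1) − (-1)·(-5)) + ((-1)·5 − 8·(-1)) + (8·6 − (-1)·5)| = 77, so the area is 77/2.
The number of boundary lattice points is Σ gcd(|Δx|,|Δy|) = gcd(2,11) + gcd(2,4) + gcd(9,6) + gcd(9,1) = 1+2+3+1 = 7.
By Pick's theorem I = A − B/2 + 1 = 77/2 − 7/2 + 1 = 36.

36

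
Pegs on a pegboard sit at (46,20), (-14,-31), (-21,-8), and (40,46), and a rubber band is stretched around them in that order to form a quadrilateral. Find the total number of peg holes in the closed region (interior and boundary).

By the shoelace formula, twice the signed area is |[46·(-31) − (-14)·20] + [(-14)·(-8) − (-21)·(-31)] + [(-21)·46 − 40·(-8)] + [40·20 − 46·46]| = 3647, so the area is 1823.5.
Summing gcd(|Δx|,|Δy|) over the edges gives the boundary count: gcd(60,51) + gcd(7,23) + gcd(61,54) + gcd(6,26) = 3+1+1+2 = 7.
Pick's theorem gives I = A − B/2 + 1 = 1823.5 − 7/2 + 1 = 1821, so the closed region contains I + B = 1821 + 7 = 1828 lattice points.

1828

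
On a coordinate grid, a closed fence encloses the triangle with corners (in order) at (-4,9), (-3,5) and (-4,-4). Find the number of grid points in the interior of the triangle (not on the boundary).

0

By the shoelace formula, twice the signed area is |[(-4)·5 − (-3)·9] + [(-3)·(-4) − (-4)·5] + [(-4)·9 − (-4)·(-4)]| = 13, so the area is 13/2.
Summing gcd(|Δx|,|Δy|) over the edges gives the boundary count: gcd(1,4) + gcd(1,9) + gcd(0,13) = 1+1+13 = 15.
Pick's theorem gives I = A − B/2 + 1 = 13/2 − 15/2 + 1 = 0.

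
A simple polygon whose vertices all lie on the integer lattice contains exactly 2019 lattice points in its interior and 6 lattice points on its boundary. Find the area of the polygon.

2021

By Pick's theorem, A = I + B/2 − 1 = 2019 + 6/2 − 1 = 2021.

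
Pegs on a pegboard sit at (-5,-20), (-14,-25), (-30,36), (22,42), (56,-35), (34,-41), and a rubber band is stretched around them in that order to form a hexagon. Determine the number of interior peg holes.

4283

By the shoelace formula, twice the signed area is |[(-5)·(-25) − (-14)·(-20)] + [(-14)·36 − (-30)·(-25)] + [(-30)·42 − 22·36] + [22·(-35) − 56·42] + [56·(-41) − 34·(-35)] + [34·(-20) − (-5)·(-41)]| = 8574, so the area is 4287.
Along each edge there are gcd(|Δx|,|Δy|)+1 lattice points, so counting each shared vertex once the boundary has gcd(9,5) + gcd(16,61) + gcd(52,6) + gcd(34,77) + gcd(22,6) + gcd(39,21) = 1+1+2+1+2+3 = 10.
Pick's theorem gives I = A − B/2 + 1 = 4287 − 10/2 + 1 = 4283.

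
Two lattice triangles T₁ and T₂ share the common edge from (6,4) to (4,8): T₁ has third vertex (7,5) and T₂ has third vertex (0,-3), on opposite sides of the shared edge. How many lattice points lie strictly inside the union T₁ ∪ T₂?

20

The union is the simple quadrilateral with vertices (6,4), (7,5), (4,8), (0,-3) in order.
By the shoelace formula, twice the signed area is |(6·5 − 7·4) + (7·8 − 4·5) + (4·(-3) − 0·8) + (0·4 − 6·(-3))| = 44, so the area is 22.
The number of boundary lattice points is Σ gcd(|Δx|,|Δy|) = gcd(1,1) + gcd(3,3) + gcd(4,11) + gcd(6,7) = 1+3+1+1 = 6.
By Pick's theorem I = A − B/2 + 1 = 22 − 6/2 + 1 = 20.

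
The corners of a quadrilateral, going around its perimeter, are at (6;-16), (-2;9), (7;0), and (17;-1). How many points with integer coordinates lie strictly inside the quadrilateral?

152

Using the shoelace formula, 2A = |(6·9 − (-2)·(-16)) + ((-2)·0 − 7·9) + (7·(-1) − 17·0) + (17·(-16) − 6·(-1))| = 314, so the area is 157.
Summing gcd(|Δx|,|Δy|) over the edges gives the boundary count: gcd(8,25) + gcd(9,9) + gcd(10,1) + gcd(11,15) = 1+9+1+1 = 12.
Pick's theorem gives I = A − B/2 + 1 = 157 − 12/2 + 1 = 152.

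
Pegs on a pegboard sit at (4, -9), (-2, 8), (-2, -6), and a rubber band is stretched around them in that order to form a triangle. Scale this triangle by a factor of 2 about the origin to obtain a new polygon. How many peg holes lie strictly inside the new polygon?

151

The shoelace formula gives twice the area as |(4·8 − (-2)·(-9)) + ((-2)·(-6) − (-2)·8) + ((-2)·(-9) − 4·(-6))| = 84, so the area is 42.
The number of boundary lattice points is Σ gcd(|Δx|,|Δy|) = gcd(6,17) + gcd(0,14) + gcd(6,3) = 1+14+3 = 18.
Scaling by 2 multiplies the area by 2² = 4 (so the new area is 168) and multiplies the boundary lattice-point count by 2, giving 36.
By Pick's theorem, the interior count of the dilated polygon is 168 − 36/2 + 1 = 151.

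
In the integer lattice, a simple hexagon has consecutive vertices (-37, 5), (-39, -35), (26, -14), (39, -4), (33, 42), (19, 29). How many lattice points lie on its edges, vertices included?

The number of boundary lattice points is Σ gcd(|Δx|,|Δy|) = gcd(2,40) + gcd(65,21) + gcd(13,10) + gcd(6,46) + gcd(14,13) + gcd(56,24) = 2+1+1+2+1+8 = 15.

15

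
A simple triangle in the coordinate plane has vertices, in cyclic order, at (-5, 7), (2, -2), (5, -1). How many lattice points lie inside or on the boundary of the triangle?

20

By the shoelace formula, twice the signed area is |[(-5)·(-2) − 2·7] + [2·(-1) − 5·(-2)] + [5·7 − (-5)·(-1)]| = 34, so the area is 17.
Summing gcd(|Δx|,|Δy|) over the edges gives the boundary count: gcd(7,9) + gcd(3,1) + gcd(10,8) = 1+1+2 = 4.
Pick's theorem gives I = A − B/2 + 1 = 17 − 4/2 + 1 = 16, so the closed region contains I + B = 16 + 4 = 20 lattice points.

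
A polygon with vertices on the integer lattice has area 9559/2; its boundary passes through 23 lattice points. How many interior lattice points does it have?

From Pick's theorem, I = A − B/2 + 1 = 9559/2 − 23/2 + 1 = 4769.

4769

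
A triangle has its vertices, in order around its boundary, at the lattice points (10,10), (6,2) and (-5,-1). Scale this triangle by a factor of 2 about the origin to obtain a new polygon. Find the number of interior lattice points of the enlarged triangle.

147

The shoelace formula gives twice the area as |[10·2 − 6·10] + [6·(-1) − (-5)·2] + [(-5)·10 − 10·(-1)]| = 76, so the area is 38.
Along each edge there are gcd(|Δx|,|Δy|)+1 lattice points, so counting each shared vertex once the boundary has gcd(4,8) + gcd(11,3) + gcd(15,11) = 4+1+1 = 6.
Scaling by 2 multiplies the area by 2² = 4 (so the new area is 152) and multiplies the boundary lattice-point count by 2, giving 12.
By Pick's theorem, the interior count of the dilated polygon is 152 − 12/2 + 1 = 147.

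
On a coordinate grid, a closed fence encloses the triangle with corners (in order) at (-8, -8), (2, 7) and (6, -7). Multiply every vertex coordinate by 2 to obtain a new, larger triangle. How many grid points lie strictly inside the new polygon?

By the shoelace formula, twice the signed area is |((-8)·7 − 2·(-8)) + (2·(-7) − 6·7) + (6·(-8) − (-8)·(-7))| = 200, so the area is 100.
Summing gcd(|Δx|,|Δy|) over the edges gives the boundary count: gcd(10,15) + gcd(4,14) + gcd(14,1) = 5+2+1 = 8.
Scaling by 2 multiplies the area by 2² = 4 (so the new area is 400) and multiplies the boundary lattice-point count by 2, giving 16.
By Pick's theorem, the interior count of the dilated polygon is 400 − 16/2 + 1 = 393.

393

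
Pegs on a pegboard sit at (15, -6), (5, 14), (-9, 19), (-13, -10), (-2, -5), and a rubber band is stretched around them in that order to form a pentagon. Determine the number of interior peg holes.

By the shoelace formula, twice the signed area is |(15·14 − 5·(-6)) + (5·19 − (-9)·14) + ((-9)·(-10) − (-13)·19) + ((-13)·(-5) − (-2)·(-10)) + ((-2)·(-6) − 15·(-5))| = 930, so the area is 465.
Summing gcd(|Δx|,|Δy|) over the edges gives the boundary count: gcd(10,20) + gcd(14,5) + gcd(4,29) + gcd(11,5) + gcd(17,1) = 10+1+1+1+1 = 14.
By Pick's theorem A = I + B/2 − 1, so I = 465 − 14/2 + 1 = 459.

459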